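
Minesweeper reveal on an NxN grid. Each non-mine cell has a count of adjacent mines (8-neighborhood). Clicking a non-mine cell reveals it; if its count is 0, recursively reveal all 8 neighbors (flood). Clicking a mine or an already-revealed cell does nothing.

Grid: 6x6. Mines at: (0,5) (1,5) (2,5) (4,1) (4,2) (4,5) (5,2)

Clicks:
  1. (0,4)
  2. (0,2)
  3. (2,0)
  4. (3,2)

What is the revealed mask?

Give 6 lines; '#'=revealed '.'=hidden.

Answer: #####.
#####.
#####.
#####.
......
......

Derivation:
Click 1 (0,4) count=2: revealed 1 new [(0,4)] -> total=1
Click 2 (0,2) count=0: revealed 19 new [(0,0) (0,1) (0,2) (0,3) (1,0) (1,1) (1,2) (1,3) (1,4) (2,0) (2,1) (2,2) (2,3) (2,4) (3,0) (3,1) (3,2) (3,3) (3,4)] -> total=20
Click 3 (2,0) count=0: revealed 0 new [(none)] -> total=20
Click 4 (3,2) count=2: revealed 0 new [(none)] -> total=20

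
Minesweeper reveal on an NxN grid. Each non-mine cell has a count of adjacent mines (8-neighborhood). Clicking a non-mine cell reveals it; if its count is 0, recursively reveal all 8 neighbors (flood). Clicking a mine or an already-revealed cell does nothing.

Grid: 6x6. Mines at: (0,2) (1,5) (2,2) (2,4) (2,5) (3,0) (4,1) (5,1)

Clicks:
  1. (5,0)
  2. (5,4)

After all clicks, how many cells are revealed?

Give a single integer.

Answer: 13

Derivation:
Click 1 (5,0) count=2: revealed 1 new [(5,0)] -> total=1
Click 2 (5,4) count=0: revealed 12 new [(3,2) (3,3) (3,4) (3,5) (4,2) (4,3) (4,4) (4,5) (5,2) (5,3) (5,4) (5,5)] -> total=13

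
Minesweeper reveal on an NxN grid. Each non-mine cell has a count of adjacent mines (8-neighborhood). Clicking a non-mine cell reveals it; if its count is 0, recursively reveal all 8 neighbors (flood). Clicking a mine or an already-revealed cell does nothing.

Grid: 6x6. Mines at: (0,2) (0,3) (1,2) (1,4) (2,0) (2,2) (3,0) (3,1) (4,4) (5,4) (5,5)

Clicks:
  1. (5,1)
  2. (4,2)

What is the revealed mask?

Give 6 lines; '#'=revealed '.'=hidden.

Answer: ......
......
......
......
####..
####..

Derivation:
Click 1 (5,1) count=0: revealed 8 new [(4,0) (4,1) (4,2) (4,3) (5,0) (5,1) (5,2) (5,3)] -> total=8
Click 2 (4,2) count=1: revealed 0 new [(none)] -> total=8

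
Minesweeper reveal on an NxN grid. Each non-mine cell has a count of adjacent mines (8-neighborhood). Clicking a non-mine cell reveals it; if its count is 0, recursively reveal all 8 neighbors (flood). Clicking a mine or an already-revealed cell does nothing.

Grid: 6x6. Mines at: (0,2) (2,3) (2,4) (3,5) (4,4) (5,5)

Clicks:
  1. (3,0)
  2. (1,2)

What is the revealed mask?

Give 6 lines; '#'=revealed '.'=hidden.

Click 1 (3,0) count=0: revealed 20 new [(0,0) (0,1) (1,0) (1,1) (1,2) (2,0) (2,1) (2,2) (3,0) (3,1) (3,2) (3,3) (4,0) (4,1) (4,2) (4,3) (5,0) (5,1) (5,2) (5,3)] -> total=20
Click 2 (1,2) count=2: revealed 0 new [(none)] -> total=20

Answer: ##....
###...
###...
####..
####..
####..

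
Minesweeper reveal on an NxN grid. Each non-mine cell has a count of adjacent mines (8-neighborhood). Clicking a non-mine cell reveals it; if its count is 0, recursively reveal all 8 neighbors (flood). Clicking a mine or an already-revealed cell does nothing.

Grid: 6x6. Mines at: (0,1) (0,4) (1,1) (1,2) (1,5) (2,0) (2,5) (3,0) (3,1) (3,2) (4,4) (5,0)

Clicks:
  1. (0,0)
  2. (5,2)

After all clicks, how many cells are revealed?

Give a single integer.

Answer: 7

Derivation:
Click 1 (0,0) count=2: revealed 1 new [(0,0)] -> total=1
Click 2 (5,2) count=0: revealed 6 new [(4,1) (4,2) (4,3) (5,1) (5,2) (5,3)] -> total=7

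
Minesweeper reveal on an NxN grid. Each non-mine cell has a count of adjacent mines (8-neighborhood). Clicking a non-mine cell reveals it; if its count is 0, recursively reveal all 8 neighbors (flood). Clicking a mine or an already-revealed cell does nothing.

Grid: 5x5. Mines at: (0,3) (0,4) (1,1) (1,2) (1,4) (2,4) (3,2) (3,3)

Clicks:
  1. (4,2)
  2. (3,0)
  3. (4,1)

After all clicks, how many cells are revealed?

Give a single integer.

Answer: 7

Derivation:
Click 1 (4,2) count=2: revealed 1 new [(4,2)] -> total=1
Click 2 (3,0) count=0: revealed 6 new [(2,0) (2,1) (3,0) (3,1) (4,0) (4,1)] -> total=7
Click 3 (4,1) count=1: revealed 0 new [(none)] -> total=7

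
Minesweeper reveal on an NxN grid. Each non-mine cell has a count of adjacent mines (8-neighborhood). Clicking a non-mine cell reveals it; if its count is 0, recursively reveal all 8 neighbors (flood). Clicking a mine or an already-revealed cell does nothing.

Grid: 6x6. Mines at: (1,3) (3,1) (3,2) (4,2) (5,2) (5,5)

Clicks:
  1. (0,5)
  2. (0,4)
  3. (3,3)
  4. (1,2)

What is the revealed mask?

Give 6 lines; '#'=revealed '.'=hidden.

Click 1 (0,5) count=0: revealed 13 new [(0,4) (0,5) (1,4) (1,5) (2,3) (2,4) (2,5) (3,3) (3,4) (3,5) (4,3) (4,4) (4,5)] -> total=13
Click 2 (0,4) count=1: revealed 0 new [(none)] -> total=13
Click 3 (3,3) count=2: revealed 0 new [(none)] -> total=13
Click 4 (1,2) count=1: revealed 1 new [(1,2)] -> total=14

Answer: ....##
..#.##
...###
...###
...###
......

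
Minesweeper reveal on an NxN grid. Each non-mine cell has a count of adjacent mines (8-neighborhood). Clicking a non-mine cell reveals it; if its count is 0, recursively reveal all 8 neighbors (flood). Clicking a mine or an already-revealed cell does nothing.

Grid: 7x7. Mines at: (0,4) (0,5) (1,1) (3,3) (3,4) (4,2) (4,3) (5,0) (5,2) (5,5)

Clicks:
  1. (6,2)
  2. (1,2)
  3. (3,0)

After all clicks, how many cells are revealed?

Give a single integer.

Answer: 8

Derivation:
Click 1 (6,2) count=1: revealed 1 new [(6,2)] -> total=1
Click 2 (1,2) count=1: revealed 1 new [(1,2)] -> total=2
Click 3 (3,0) count=0: revealed 6 new [(2,0) (2,1) (3,0) (3,1) (4,0) (4,1)] -> total=8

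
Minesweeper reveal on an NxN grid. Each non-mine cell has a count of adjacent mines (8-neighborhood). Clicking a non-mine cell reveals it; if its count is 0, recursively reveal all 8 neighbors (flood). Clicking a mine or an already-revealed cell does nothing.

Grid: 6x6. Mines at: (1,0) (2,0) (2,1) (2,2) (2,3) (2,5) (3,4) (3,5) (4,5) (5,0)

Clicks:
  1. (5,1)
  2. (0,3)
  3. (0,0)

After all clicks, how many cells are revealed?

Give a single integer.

Click 1 (5,1) count=1: revealed 1 new [(5,1)] -> total=1
Click 2 (0,3) count=0: revealed 10 new [(0,1) (0,2) (0,3) (0,4) (0,5) (1,1) (1,2) (1,3) (1,4) (1,5)] -> total=11
Click 3 (0,0) count=1: revealed 1 new [(0,0)] -> total=12

Answer: 12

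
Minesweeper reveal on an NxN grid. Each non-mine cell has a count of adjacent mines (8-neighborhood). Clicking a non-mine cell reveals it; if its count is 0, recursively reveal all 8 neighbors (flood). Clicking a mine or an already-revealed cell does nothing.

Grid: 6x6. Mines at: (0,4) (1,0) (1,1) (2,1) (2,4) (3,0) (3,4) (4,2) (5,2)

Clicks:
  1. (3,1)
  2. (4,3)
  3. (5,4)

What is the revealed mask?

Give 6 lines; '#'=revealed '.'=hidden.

Click 1 (3,1) count=3: revealed 1 new [(3,1)] -> total=1
Click 2 (4,3) count=3: revealed 1 new [(4,3)] -> total=2
Click 3 (5,4) count=0: revealed 5 new [(4,4) (4,5) (5,3) (5,4) (5,5)] -> total=7

Answer: ......
......
......
.#....
...###
...###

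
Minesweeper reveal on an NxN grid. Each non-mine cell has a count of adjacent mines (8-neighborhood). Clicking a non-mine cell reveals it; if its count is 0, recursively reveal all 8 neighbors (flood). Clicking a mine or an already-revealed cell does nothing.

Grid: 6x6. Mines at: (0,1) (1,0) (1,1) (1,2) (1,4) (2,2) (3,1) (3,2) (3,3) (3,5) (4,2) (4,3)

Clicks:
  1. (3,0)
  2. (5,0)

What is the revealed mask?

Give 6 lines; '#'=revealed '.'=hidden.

Answer: ......
......
......
#.....
##....
##....

Derivation:
Click 1 (3,0) count=1: revealed 1 new [(3,0)] -> total=1
Click 2 (5,0) count=0: revealed 4 new [(4,0) (4,1) (5,0) (5,1)] -> total=5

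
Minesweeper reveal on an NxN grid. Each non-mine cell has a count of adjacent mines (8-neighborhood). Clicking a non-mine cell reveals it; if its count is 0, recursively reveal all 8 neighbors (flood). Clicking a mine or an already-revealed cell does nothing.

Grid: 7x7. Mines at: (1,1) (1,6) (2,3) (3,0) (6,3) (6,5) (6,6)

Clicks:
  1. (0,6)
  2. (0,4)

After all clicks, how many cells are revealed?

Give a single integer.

Click 1 (0,6) count=1: revealed 1 new [(0,6)] -> total=1
Click 2 (0,4) count=0: revealed 8 new [(0,2) (0,3) (0,4) (0,5) (1,2) (1,3) (1,4) (1,5)] -> total=9

Answer: 9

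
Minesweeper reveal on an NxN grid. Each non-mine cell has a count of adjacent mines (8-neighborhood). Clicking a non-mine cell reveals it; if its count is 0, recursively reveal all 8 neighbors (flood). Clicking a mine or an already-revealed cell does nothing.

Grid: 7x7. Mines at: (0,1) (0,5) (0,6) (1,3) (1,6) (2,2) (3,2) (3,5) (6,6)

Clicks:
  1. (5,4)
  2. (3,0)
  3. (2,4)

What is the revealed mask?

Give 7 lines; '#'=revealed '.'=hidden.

Answer: .......
##.....
##..#..
##.....
######.
######.
######.

Derivation:
Click 1 (5,4) count=0: revealed 24 new [(1,0) (1,1) (2,0) (2,1) (3,0) (3,1) (4,0) (4,1) (4,2) (4,3) (4,4) (4,5) (5,0) (5,1) (5,2) (5,3) (5,4) (5,5) (6,0) (6,1) (6,2) (6,3) (6,4) (6,5)] -> total=24
Click 2 (3,0) count=0: revealed 0 new [(none)] -> total=24
Click 3 (2,4) count=2: revealed 1 new [(2,4)] -> total=25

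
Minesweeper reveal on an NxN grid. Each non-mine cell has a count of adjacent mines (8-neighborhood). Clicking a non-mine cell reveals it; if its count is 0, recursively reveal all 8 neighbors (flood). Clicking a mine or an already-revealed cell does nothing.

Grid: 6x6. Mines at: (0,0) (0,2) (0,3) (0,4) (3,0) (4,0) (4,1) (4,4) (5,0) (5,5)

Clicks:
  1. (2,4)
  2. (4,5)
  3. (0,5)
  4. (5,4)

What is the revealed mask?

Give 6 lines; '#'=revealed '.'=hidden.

Click 1 (2,4) count=0: revealed 15 new [(1,1) (1,2) (1,3) (1,4) (1,5) (2,1) (2,2) (2,3) (2,4) (2,5) (3,1) (3,2) (3,3) (3,4) (3,5)] -> total=15
Click 2 (4,5) count=2: revealed 1 new [(4,5)] -> total=16
Click 3 (0,5) count=1: revealed 1 new [(0,5)] -> total=17
Click 4 (5,4) count=2: revealed 1 new [(5,4)] -> total=18

Answer: .....#
.#####
.#####
.#####
.....#
....#.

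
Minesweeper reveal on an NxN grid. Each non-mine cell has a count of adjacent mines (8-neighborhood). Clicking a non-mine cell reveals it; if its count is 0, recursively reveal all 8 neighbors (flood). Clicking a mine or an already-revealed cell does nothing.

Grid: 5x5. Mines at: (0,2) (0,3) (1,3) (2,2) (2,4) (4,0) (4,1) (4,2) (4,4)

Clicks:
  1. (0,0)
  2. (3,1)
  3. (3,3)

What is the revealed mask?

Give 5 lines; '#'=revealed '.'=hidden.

Answer: ##...
##...
##...
##.#.
.....

Derivation:
Click 1 (0,0) count=0: revealed 8 new [(0,0) (0,1) (1,0) (1,1) (2,0) (2,1) (3,0) (3,1)] -> total=8
Click 2 (3,1) count=4: revealed 0 new [(none)] -> total=8
Click 3 (3,3) count=4: revealed 1 new [(3,3)] -> total=9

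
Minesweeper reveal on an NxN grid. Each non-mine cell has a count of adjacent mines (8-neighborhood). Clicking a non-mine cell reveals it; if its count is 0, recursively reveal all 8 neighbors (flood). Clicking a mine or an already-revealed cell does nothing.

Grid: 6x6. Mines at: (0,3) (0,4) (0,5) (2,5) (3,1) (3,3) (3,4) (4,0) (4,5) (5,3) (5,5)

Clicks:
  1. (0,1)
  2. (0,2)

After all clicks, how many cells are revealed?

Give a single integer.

Answer: 9

Derivation:
Click 1 (0,1) count=0: revealed 9 new [(0,0) (0,1) (0,2) (1,0) (1,1) (1,2) (2,0) (2,1) (2,2)] -> total=9
Click 2 (0,2) count=1: revealed 0 new [(none)] -> total=9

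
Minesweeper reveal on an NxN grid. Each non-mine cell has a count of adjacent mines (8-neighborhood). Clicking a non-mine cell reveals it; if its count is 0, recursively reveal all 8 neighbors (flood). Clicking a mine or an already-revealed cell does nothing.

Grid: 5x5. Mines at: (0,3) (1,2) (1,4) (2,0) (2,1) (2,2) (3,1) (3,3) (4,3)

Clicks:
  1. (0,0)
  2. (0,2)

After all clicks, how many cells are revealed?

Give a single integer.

Answer: 5

Derivation:
Click 1 (0,0) count=0: revealed 4 new [(0,0) (0,1) (1,0) (1,1)] -> total=4
Click 2 (0,2) count=2: revealed 1 new [(0,2)] -> total=5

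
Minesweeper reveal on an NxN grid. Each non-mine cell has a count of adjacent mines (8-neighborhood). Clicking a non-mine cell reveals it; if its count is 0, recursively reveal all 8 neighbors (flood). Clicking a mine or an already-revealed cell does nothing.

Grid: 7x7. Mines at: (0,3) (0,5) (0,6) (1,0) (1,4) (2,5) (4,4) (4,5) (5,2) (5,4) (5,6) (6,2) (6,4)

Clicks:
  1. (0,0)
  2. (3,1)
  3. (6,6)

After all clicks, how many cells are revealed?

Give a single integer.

Click 1 (0,0) count=1: revealed 1 new [(0,0)] -> total=1
Click 2 (3,1) count=0: revealed 19 new [(1,1) (1,2) (1,3) (2,0) (2,1) (2,2) (2,3) (3,0) (3,1) (3,2) (3,3) (4,0) (4,1) (4,2) (4,3) (5,0) (5,1) (6,0) (6,1)] -> total=20
Click 3 (6,6) count=1: revealed 1 new [(6,6)] -> total=21

Answer: 21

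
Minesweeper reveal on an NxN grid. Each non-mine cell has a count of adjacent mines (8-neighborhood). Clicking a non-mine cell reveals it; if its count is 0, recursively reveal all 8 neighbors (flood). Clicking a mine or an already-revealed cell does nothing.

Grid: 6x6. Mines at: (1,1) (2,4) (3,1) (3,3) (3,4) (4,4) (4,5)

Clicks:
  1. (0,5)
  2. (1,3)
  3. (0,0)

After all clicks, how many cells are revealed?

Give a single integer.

Answer: 9

Derivation:
Click 1 (0,5) count=0: revealed 8 new [(0,2) (0,3) (0,4) (0,5) (1,2) (1,3) (1,4) (1,5)] -> total=8
Click 2 (1,3) count=1: revealed 0 new [(none)] -> total=8
Click 3 (0,0) count=1: revealed 1 new [(0,0)] -> total=9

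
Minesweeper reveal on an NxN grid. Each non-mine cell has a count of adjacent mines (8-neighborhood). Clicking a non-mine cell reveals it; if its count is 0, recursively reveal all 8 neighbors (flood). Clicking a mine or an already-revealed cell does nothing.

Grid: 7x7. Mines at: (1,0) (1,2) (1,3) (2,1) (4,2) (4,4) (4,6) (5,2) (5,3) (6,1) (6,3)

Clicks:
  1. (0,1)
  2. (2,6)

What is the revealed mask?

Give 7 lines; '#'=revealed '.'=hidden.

Answer: .#..###
....###
....###
....###
.......
.......
.......

Derivation:
Click 1 (0,1) count=2: revealed 1 new [(0,1)] -> total=1
Click 2 (2,6) count=0: revealed 12 new [(0,4) (0,5) (0,6) (1,4) (1,5) (1,6) (2,4) (2,5) (2,6) (3,4) (3,5) (3,6)] -> total=13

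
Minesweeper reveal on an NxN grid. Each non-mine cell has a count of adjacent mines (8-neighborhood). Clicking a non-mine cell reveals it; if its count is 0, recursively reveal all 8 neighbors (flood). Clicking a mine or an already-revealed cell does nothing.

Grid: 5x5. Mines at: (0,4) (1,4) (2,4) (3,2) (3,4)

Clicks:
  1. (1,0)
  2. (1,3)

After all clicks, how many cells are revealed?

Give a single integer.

Answer: 16

Derivation:
Click 1 (1,0) count=0: revealed 16 new [(0,0) (0,1) (0,2) (0,3) (1,0) (1,1) (1,2) (1,3) (2,0) (2,1) (2,2) (2,3) (3,0) (3,1) (4,0) (4,1)] -> total=16
Click 2 (1,3) count=3: revealed 0 new [(none)] -> total=16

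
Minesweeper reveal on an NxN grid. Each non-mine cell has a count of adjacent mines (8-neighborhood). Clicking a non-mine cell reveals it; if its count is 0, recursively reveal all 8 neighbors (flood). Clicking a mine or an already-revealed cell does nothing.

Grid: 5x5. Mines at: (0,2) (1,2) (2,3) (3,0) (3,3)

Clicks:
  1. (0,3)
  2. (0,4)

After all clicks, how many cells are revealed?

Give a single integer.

Answer: 4

Derivation:
Click 1 (0,3) count=2: revealed 1 new [(0,3)] -> total=1
Click 2 (0,4) count=0: revealed 3 new [(0,4) (1,3) (1,4)] -> total=4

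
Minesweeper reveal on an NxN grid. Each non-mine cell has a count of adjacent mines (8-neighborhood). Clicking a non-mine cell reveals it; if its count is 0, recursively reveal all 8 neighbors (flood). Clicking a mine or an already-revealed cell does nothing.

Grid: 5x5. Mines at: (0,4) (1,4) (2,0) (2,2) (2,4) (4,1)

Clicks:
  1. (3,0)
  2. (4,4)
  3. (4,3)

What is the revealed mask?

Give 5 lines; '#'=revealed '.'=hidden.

Answer: .....
.....
.....
#.###
..###

Derivation:
Click 1 (3,0) count=2: revealed 1 new [(3,0)] -> total=1
Click 2 (4,4) count=0: revealed 6 new [(3,2) (3,3) (3,4) (4,2) (4,3) (4,4)] -> total=7
Click 3 (4,3) count=0: revealed 0 new [(none)] -> total=7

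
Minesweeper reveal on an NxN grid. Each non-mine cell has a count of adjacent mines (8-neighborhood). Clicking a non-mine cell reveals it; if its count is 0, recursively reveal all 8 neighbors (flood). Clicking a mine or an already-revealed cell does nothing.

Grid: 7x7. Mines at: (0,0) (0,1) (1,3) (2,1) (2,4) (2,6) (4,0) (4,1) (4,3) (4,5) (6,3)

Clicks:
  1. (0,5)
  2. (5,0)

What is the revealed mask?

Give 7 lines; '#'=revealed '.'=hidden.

Click 1 (0,5) count=0: revealed 6 new [(0,4) (0,5) (0,6) (1,4) (1,5) (1,6)] -> total=6
Click 2 (5,0) count=2: revealed 1 new [(5,0)] -> total=7

Answer: ....###
....###
.......
.......
.......
#......
.......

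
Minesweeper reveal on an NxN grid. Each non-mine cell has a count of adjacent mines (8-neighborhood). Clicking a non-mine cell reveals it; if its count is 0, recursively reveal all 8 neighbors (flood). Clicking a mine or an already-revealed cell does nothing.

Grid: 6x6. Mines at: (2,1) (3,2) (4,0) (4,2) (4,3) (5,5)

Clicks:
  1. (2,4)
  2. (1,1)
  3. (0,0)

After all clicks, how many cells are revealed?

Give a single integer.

Click 1 (2,4) count=0: revealed 21 new [(0,0) (0,1) (0,2) (0,3) (0,4) (0,5) (1,0) (1,1) (1,2) (1,3) (1,4) (1,5) (2,2) (2,3) (2,4) (2,5) (3,3) (3,4) (3,5) (4,4) (4,5)] -> total=21
Click 2 (1,1) count=1: revealed 0 new [(none)] -> total=21
Click 3 (0,0) count=0: revealed 0 new [(none)] -> total=21

Answer: 21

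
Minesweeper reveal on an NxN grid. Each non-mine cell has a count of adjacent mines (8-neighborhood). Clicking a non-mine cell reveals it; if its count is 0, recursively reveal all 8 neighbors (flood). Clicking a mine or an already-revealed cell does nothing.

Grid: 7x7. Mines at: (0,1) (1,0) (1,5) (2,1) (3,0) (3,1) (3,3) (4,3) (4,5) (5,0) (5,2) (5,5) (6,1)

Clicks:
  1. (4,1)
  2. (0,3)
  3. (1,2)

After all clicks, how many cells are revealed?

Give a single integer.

Click 1 (4,1) count=4: revealed 1 new [(4,1)] -> total=1
Click 2 (0,3) count=0: revealed 9 new [(0,2) (0,3) (0,4) (1,2) (1,3) (1,4) (2,2) (2,3) (2,4)] -> total=10
Click 3 (1,2) count=2: revealed 0 new [(none)] -> total=10

Answer: 10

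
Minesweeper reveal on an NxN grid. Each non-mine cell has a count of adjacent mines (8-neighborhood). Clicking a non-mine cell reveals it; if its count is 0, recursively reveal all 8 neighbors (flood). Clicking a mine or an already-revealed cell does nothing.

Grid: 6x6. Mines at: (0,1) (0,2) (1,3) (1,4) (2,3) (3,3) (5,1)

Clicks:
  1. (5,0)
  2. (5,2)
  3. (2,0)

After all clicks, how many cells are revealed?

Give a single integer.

Click 1 (5,0) count=1: revealed 1 new [(5,0)] -> total=1
Click 2 (5,2) count=1: revealed 1 new [(5,2)] -> total=2
Click 3 (2,0) count=0: revealed 12 new [(1,0) (1,1) (1,2) (2,0) (2,1) (2,2) (3,0) (3,1) (3,2) (4,0) (4,1) (4,2)] -> total=14

Answer: 14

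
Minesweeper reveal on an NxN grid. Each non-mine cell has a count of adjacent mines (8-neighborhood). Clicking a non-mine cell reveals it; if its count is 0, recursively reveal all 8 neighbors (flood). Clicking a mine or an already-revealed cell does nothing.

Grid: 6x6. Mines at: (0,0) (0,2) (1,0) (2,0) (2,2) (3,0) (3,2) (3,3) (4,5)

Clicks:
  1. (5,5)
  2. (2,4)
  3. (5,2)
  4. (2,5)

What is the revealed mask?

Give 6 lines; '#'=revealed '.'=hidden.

Answer: ...###
...###
...###
....##
#####.
######

Derivation:
Click 1 (5,5) count=1: revealed 1 new [(5,5)] -> total=1
Click 2 (2,4) count=1: revealed 1 new [(2,4)] -> total=2
Click 3 (5,2) count=0: revealed 10 new [(4,0) (4,1) (4,2) (4,3) (4,4) (5,0) (5,1) (5,2) (5,3) (5,4)] -> total=12
Click 4 (2,5) count=0: revealed 10 new [(0,3) (0,4) (0,5) (1,3) (1,4) (1,5) (2,3) (2,5) (3,4) (3,5)] -> total=22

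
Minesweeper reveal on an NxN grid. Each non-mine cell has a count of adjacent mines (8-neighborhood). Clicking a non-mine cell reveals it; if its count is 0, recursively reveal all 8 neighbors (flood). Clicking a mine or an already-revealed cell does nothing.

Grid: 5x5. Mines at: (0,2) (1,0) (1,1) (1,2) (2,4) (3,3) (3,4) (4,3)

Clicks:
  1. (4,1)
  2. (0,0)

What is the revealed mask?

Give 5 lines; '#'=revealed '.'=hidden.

Answer: #....
.....
###..
###..
###..

Derivation:
Click 1 (4,1) count=0: revealed 9 new [(2,0) (2,1) (2,2) (3,0) (3,1) (3,2) (4,0) (4,1) (4,2)] -> total=9
Click 2 (0,0) count=2: revealed 1 new [(0,0)] -> total=10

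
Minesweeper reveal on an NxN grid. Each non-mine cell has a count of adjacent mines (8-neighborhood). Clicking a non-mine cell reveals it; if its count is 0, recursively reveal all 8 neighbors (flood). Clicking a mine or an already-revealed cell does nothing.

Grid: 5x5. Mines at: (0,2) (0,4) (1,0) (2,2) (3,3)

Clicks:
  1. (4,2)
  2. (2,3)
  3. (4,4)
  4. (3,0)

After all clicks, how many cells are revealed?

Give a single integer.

Click 1 (4,2) count=1: revealed 1 new [(4,2)] -> total=1
Click 2 (2,3) count=2: revealed 1 new [(2,3)] -> total=2
Click 3 (4,4) count=1: revealed 1 new [(4,4)] -> total=3
Click 4 (3,0) count=0: revealed 7 new [(2,0) (2,1) (3,0) (3,1) (3,2) (4,0) (4,1)] -> total=10

Answer: 10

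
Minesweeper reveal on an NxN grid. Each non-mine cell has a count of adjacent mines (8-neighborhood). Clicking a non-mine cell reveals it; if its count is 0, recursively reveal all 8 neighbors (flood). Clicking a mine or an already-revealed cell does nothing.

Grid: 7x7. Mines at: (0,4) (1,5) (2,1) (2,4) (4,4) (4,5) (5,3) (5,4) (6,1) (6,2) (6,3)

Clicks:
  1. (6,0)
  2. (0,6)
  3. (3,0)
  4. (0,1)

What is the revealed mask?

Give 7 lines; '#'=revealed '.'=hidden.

Answer: ####..#
####...
.......
#......
.......
.......
#......

Derivation:
Click 1 (6,0) count=1: revealed 1 new [(6,0)] -> total=1
Click 2 (0,6) count=1: revealed 1 new [(0,6)] -> total=2
Click 3 (3,0) count=1: revealed 1 new [(3,0)] -> total=3
Click 4 (0,1) count=0: revealed 8 new [(0,0) (0,1) (0,2) (0,3) (1,0) (1,1) (1,2) (1,3)] -> total=11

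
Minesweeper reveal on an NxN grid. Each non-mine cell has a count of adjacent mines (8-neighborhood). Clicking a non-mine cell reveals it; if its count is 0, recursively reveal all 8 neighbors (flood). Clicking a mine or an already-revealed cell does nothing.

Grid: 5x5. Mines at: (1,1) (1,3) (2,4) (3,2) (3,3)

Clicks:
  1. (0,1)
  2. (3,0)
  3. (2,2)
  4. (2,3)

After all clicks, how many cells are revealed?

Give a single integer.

Click 1 (0,1) count=1: revealed 1 new [(0,1)] -> total=1
Click 2 (3,0) count=0: revealed 6 new [(2,0) (2,1) (3,0) (3,1) (4,0) (4,1)] -> total=7
Click 3 (2,2) count=4: revealed 1 new [(2,2)] -> total=8
Click 4 (2,3) count=4: revealed 1 new [(2,3)] -> total=9

Answer: 9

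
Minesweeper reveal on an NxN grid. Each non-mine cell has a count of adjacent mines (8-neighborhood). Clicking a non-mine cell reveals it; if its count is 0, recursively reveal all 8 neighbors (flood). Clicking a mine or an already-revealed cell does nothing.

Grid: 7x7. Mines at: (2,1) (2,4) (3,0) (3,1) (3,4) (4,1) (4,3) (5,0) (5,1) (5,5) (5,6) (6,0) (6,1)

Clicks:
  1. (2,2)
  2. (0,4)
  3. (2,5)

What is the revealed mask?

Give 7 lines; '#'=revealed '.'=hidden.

Click 1 (2,2) count=2: revealed 1 new [(2,2)] -> total=1
Click 2 (0,4) count=0: revealed 20 new [(0,0) (0,1) (0,2) (0,3) (0,4) (0,5) (0,6) (1,0) (1,1) (1,2) (1,3) (1,4) (1,5) (1,6) (2,5) (2,6) (3,5) (3,6) (4,5) (4,6)] -> total=21
Click 3 (2,5) count=2: revealed 0 new [(none)] -> total=21

Answer: #######
#######
..#..##
.....##
.....##
.......
.......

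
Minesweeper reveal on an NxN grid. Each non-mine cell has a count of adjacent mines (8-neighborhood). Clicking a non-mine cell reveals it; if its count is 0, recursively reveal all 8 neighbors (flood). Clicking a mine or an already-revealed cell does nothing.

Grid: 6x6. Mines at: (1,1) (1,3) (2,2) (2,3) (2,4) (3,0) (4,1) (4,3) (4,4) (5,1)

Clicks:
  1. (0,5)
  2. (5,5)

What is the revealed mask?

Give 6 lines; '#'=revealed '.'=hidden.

Answer: ....##
....##
......
......
......
.....#

Derivation:
Click 1 (0,5) count=0: revealed 4 new [(0,4) (0,5) (1,4) (1,5)] -> total=4
Click 2 (5,5) count=1: revealed 1 new [(5,5)] -> total=5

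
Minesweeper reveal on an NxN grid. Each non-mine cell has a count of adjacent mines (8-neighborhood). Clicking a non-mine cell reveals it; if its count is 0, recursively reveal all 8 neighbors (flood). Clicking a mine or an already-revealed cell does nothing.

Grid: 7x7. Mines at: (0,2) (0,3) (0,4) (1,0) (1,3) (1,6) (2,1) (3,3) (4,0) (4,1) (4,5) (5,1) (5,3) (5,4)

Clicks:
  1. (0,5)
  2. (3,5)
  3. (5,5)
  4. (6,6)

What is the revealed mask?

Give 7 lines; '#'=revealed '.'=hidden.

Answer: .....#.
.......
.......
.....#.
.......
.....##
.....##

Derivation:
Click 1 (0,5) count=2: revealed 1 new [(0,5)] -> total=1
Click 2 (3,5) count=1: revealed 1 new [(3,5)] -> total=2
Click 3 (5,5) count=2: revealed 1 new [(5,5)] -> total=3
Click 4 (6,6) count=0: revealed 3 new [(5,6) (6,5) (6,6)] -> total=6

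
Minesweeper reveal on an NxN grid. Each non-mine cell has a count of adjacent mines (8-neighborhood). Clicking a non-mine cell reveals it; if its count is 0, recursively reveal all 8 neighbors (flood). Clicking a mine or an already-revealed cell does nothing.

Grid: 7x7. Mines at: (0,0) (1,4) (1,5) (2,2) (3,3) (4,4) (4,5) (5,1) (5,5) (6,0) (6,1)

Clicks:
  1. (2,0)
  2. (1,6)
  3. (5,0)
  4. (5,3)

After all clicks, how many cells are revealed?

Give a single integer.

Click 1 (2,0) count=0: revealed 8 new [(1,0) (1,1) (2,0) (2,1) (3,0) (3,1) (4,0) (4,1)] -> total=8
Click 2 (1,6) count=1: revealed 1 new [(1,6)] -> total=9
Click 3 (5,0) count=3: revealed 1 new [(5,0)] -> total=10
Click 4 (5,3) count=1: revealed 1 new [(5,3)] -> total=11

Answer: 11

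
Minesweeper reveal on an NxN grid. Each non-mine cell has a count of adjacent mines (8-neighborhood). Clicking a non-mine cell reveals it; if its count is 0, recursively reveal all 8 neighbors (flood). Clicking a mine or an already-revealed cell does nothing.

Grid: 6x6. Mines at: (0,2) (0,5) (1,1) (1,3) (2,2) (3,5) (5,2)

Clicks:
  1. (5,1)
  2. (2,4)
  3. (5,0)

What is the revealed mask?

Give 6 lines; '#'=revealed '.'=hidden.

Answer: ......
......
##..#.
##....
##....
##....

Derivation:
Click 1 (5,1) count=1: revealed 1 new [(5,1)] -> total=1
Click 2 (2,4) count=2: revealed 1 new [(2,4)] -> total=2
Click 3 (5,0) count=0: revealed 7 new [(2,0) (2,1) (3,0) (3,1) (4,0) (4,1) (5,0)] -> total=9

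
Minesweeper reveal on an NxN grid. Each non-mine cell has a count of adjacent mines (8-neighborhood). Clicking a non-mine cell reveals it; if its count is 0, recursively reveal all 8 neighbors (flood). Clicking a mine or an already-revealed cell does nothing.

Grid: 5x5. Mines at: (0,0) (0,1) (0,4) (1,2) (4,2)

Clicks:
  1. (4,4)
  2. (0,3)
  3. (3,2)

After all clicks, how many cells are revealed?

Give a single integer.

Click 1 (4,4) count=0: revealed 8 new [(1,3) (1,4) (2,3) (2,4) (3,3) (3,4) (4,3) (4,4)] -> total=8
Click 2 (0,3) count=2: revealed 1 new [(0,3)] -> total=9
Click 3 (3,2) count=1: revealed 1 new [(3,2)] -> total=10

Answer: 10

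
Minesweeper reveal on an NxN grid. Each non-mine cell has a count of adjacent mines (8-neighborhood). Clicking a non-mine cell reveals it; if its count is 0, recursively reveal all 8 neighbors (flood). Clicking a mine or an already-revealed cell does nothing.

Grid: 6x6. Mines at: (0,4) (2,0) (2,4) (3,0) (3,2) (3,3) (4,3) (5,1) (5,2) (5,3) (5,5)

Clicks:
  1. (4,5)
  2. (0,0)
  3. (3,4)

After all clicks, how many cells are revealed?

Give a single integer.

Click 1 (4,5) count=1: revealed 1 new [(4,5)] -> total=1
Click 2 (0,0) count=0: revealed 11 new [(0,0) (0,1) (0,2) (0,3) (1,0) (1,1) (1,2) (1,3) (2,1) (2,2) (2,3)] -> total=12
Click 3 (3,4) count=3: revealed 1 new [(3,4)] -> total=13

Answer: 13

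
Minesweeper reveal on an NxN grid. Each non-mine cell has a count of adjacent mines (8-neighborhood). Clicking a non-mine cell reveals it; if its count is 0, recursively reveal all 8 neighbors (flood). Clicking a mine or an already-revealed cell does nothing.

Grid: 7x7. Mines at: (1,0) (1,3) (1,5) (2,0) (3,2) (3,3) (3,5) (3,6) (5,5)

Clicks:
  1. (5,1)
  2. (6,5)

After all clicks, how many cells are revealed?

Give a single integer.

Click 1 (5,1) count=0: revealed 17 new [(3,0) (3,1) (4,0) (4,1) (4,2) (4,3) (4,4) (5,0) (5,1) (5,2) (5,3) (5,4) (6,0) (6,1) (6,2) (6,3) (6,4)] -> total=17
Click 2 (6,5) count=1: revealed 1 new [(6,5)] -> total=18

Answer: 18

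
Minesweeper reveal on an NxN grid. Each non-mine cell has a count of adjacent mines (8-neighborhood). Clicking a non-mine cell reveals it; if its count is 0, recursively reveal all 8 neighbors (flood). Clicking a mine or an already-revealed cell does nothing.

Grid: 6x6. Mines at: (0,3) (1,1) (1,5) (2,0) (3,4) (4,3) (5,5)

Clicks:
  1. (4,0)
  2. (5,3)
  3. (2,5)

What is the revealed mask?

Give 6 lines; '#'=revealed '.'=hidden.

Click 1 (4,0) count=0: revealed 9 new [(3,0) (3,1) (3,2) (4,0) (4,1) (4,2) (5,0) (5,1) (5,2)] -> total=9
Click 2 (5,3) count=1: revealed 1 new [(5,3)] -> total=10
Click 3 (2,5) count=2: revealed 1 new [(2,5)] -> total=11

Answer: ......
......
.....#
###...
###...
####..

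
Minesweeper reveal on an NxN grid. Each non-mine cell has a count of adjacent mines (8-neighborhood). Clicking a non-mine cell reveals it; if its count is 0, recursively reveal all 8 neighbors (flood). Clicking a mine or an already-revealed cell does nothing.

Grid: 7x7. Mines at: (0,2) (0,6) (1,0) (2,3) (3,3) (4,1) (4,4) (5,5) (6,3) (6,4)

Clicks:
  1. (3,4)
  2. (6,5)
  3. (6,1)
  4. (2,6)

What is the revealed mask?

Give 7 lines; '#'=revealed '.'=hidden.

Answer: .......
....###
....###
....###
.....##
###....
###..#.

Derivation:
Click 1 (3,4) count=3: revealed 1 new [(3,4)] -> total=1
Click 2 (6,5) count=2: revealed 1 new [(6,5)] -> total=2
Click 3 (6,1) count=0: revealed 6 new [(5,0) (5,1) (5,2) (6,0) (6,1) (6,2)] -> total=8
Click 4 (2,6) count=0: revealed 10 new [(1,4) (1,5) (1,6) (2,4) (2,5) (2,6) (3,5) (3,6) (4,5) (4,6)] -> total=18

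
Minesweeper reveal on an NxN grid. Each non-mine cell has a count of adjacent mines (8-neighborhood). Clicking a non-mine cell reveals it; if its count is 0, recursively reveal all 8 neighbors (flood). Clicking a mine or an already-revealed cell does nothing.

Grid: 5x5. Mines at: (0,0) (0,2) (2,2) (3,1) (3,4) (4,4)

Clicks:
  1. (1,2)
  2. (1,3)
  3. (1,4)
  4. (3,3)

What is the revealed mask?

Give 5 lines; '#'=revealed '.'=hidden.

Answer: ...##
..###
...##
...#.
.....

Derivation:
Click 1 (1,2) count=2: revealed 1 new [(1,2)] -> total=1
Click 2 (1,3) count=2: revealed 1 new [(1,3)] -> total=2
Click 3 (1,4) count=0: revealed 5 new [(0,3) (0,4) (1,4) (2,3) (2,4)] -> total=7
Click 4 (3,3) count=3: revealed 1 new [(3,3)] -> total=8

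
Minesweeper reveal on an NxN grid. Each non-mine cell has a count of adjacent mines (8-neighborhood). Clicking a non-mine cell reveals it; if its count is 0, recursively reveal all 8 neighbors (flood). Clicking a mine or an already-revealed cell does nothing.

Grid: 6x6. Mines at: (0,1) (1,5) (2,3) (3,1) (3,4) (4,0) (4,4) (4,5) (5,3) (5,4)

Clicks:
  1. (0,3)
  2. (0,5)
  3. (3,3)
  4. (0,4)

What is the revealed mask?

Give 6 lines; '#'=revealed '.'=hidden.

Click 1 (0,3) count=0: revealed 6 new [(0,2) (0,3) (0,4) (1,2) (1,3) (1,4)] -> total=6
Click 2 (0,5) count=1: revealed 1 new [(0,5)] -> total=7
Click 3 (3,3) count=3: revealed 1 new [(3,3)] -> total=8
Click 4 (0,4) count=1: revealed 0 new [(none)] -> total=8

Answer: ..####
..###.
......
...#..
......
......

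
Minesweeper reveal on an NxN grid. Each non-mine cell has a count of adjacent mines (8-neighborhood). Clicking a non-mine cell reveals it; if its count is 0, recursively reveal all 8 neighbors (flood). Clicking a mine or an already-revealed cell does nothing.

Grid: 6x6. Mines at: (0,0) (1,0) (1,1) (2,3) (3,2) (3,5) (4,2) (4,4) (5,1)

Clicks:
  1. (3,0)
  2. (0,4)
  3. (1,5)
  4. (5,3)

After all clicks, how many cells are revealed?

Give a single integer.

Click 1 (3,0) count=0: revealed 6 new [(2,0) (2,1) (3,0) (3,1) (4,0) (4,1)] -> total=6
Click 2 (0,4) count=0: revealed 10 new [(0,2) (0,3) (0,4) (0,5) (1,2) (1,3) (1,4) (1,5) (2,4) (2,5)] -> total=16
Click 3 (1,5) count=0: revealed 0 new [(none)] -> total=16
Click 4 (5,3) count=2: revealed 1 new [(5,3)] -> total=17

Answer: 17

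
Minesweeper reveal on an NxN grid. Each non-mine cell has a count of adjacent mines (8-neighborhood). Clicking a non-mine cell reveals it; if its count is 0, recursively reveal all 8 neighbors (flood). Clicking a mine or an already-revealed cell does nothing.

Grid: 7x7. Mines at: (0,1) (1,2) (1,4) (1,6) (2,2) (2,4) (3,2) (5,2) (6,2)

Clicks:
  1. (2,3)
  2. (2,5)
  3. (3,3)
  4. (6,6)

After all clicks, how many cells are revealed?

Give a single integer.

Click 1 (2,3) count=5: revealed 1 new [(2,3)] -> total=1
Click 2 (2,5) count=3: revealed 1 new [(2,5)] -> total=2
Click 3 (3,3) count=3: revealed 1 new [(3,3)] -> total=3
Click 4 (6,6) count=0: revealed 16 new [(2,6) (3,4) (3,5) (3,6) (4,3) (4,4) (4,5) (4,6) (5,3) (5,4) (5,5) (5,6) (6,3) (6,4) (6,5) (6,6)] -> total=19

Answer: 19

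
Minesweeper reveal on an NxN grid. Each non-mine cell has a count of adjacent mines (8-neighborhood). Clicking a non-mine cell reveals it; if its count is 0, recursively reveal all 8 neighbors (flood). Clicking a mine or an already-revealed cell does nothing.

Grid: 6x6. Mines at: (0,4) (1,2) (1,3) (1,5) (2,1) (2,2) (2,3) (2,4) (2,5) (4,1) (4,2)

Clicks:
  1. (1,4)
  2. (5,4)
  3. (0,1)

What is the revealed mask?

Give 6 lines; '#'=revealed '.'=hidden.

Click 1 (1,4) count=6: revealed 1 new [(1,4)] -> total=1
Click 2 (5,4) count=0: revealed 9 new [(3,3) (3,4) (3,5) (4,3) (4,4) (4,5) (5,3) (5,4) (5,5)] -> total=10
Click 3 (0,1) count=1: revealed 1 new [(0,1)] -> total=11

Answer: .#....
....#.
......
...###
...###
...###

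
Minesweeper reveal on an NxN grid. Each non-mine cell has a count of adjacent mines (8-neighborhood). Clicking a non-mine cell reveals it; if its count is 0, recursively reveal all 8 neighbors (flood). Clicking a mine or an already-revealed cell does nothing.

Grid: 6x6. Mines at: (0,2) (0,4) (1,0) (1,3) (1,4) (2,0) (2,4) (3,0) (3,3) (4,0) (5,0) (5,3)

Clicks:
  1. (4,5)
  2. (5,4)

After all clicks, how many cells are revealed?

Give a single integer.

Answer: 6

Derivation:
Click 1 (4,5) count=0: revealed 6 new [(3,4) (3,5) (4,4) (4,5) (5,4) (5,5)] -> total=6
Click 2 (5,4) count=1: revealed 0 new [(none)] -> total=6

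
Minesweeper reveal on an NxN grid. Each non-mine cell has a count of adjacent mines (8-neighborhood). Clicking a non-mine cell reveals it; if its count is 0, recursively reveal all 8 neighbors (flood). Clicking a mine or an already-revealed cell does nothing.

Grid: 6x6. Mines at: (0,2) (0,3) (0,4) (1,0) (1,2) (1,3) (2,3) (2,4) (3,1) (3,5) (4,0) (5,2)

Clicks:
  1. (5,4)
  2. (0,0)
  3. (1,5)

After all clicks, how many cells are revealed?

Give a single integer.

Click 1 (5,4) count=0: revealed 6 new [(4,3) (4,4) (4,5) (5,3) (5,4) (5,5)] -> total=6
Click 2 (0,0) count=1: revealed 1 new [(0,0)] -> total=7
Click 3 (1,5) count=2: revealed 1 new [(1,5)] -> total=8

Answer: 8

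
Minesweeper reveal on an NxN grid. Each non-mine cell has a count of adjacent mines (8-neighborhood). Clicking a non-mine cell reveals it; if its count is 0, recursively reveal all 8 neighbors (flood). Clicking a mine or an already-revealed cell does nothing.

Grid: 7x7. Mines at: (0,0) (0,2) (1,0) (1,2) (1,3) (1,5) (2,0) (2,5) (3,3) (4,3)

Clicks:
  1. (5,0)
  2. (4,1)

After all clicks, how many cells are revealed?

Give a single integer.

Click 1 (5,0) count=0: revealed 26 new [(3,0) (3,1) (3,2) (3,4) (3,5) (3,6) (4,0) (4,1) (4,2) (4,4) (4,5) (4,6) (5,0) (5,1) (5,2) (5,3) (5,4) (5,5) (5,6) (6,0) (6,1) (6,2) (6,3) (6,4) (6,5) (6,6)] -> total=26
Click 2 (4,1) count=0: revealed 0 new [(none)] -> total=26

Answer: 26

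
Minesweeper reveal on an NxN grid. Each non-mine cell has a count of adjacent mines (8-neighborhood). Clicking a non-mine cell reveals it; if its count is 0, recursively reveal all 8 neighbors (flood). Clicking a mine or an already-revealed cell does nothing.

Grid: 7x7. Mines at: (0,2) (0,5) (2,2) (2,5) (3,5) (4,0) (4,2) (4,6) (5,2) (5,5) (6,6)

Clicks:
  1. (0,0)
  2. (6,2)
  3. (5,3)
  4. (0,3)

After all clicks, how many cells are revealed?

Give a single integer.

Click 1 (0,0) count=0: revealed 8 new [(0,0) (0,1) (1,0) (1,1) (2,0) (2,1) (3,0) (3,1)] -> total=8
Click 2 (6,2) count=1: revealed 1 new [(6,2)] -> total=9
Click 3 (5,3) count=2: revealed 1 new [(5,3)] -> total=10
Click 4 (0,3) count=1: revealed 1 new [(0,3)] -> total=11

Answer: 11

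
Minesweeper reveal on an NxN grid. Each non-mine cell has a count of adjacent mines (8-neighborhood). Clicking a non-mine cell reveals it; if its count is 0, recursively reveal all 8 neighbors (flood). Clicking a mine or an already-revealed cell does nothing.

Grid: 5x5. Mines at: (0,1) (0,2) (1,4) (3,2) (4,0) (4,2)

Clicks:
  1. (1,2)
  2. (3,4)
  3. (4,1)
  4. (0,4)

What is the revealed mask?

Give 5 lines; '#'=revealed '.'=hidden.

Answer: ....#
..#..
...##
...##
.#.##

Derivation:
Click 1 (1,2) count=2: revealed 1 new [(1,2)] -> total=1
Click 2 (3,4) count=0: revealed 6 new [(2,3) (2,4) (3,3) (3,4) (4,3) (4,4)] -> total=7
Click 3 (4,1) count=3: revealed 1 new [(4,1)] -> total=8
Click 4 (0,4) count=1: revealed 1 new [(0,4)] -> total=9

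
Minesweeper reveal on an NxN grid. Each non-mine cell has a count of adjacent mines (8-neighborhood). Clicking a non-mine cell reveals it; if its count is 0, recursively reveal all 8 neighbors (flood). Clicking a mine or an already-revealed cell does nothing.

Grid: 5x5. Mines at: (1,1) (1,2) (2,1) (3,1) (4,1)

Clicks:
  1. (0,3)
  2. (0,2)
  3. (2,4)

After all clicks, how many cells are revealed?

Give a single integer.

Answer: 14

Derivation:
Click 1 (0,3) count=1: revealed 1 new [(0,3)] -> total=1
Click 2 (0,2) count=2: revealed 1 new [(0,2)] -> total=2
Click 3 (2,4) count=0: revealed 12 new [(0,4) (1,3) (1,4) (2,2) (2,3) (2,4) (3,2) (3,3) (3,4) (4,2) (4,3) (4,4)] -> total=14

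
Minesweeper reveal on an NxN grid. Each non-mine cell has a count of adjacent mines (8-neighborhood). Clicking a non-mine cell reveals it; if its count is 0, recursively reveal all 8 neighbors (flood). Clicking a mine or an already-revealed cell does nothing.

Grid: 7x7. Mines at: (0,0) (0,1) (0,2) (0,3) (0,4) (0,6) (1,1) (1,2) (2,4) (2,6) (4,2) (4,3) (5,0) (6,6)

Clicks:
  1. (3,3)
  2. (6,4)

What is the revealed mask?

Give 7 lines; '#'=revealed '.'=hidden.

Click 1 (3,3) count=3: revealed 1 new [(3,3)] -> total=1
Click 2 (6,4) count=0: revealed 10 new [(5,1) (5,2) (5,3) (5,4) (5,5) (6,1) (6,2) (6,3) (6,4) (6,5)] -> total=11

Answer: .......
.......
.......
...#...
.......
.#####.
.#####.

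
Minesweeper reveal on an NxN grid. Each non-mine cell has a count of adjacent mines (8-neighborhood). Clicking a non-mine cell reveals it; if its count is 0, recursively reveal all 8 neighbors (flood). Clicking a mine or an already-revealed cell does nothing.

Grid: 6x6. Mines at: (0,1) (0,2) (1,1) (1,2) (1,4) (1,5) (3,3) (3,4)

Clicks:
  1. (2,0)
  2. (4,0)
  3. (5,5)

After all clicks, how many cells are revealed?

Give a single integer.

Answer: 18

Derivation:
Click 1 (2,0) count=1: revealed 1 new [(2,0)] -> total=1
Click 2 (4,0) count=0: revealed 17 new [(2,1) (2,2) (3,0) (3,1) (3,2) (4,0) (4,1) (4,2) (4,3) (4,4) (4,5) (5,0) (5,1) (5,2) (5,3) (5,4) (5,5)] -> total=18
Click 3 (5,5) count=0: revealed 0 new [(none)] -> total=18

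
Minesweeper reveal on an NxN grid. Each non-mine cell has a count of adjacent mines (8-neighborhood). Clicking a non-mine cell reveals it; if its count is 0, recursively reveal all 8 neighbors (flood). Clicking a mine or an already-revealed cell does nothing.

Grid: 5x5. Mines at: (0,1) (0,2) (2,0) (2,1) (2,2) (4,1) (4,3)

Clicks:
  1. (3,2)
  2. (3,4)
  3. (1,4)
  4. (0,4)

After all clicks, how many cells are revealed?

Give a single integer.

Click 1 (3,2) count=4: revealed 1 new [(3,2)] -> total=1
Click 2 (3,4) count=1: revealed 1 new [(3,4)] -> total=2
Click 3 (1,4) count=0: revealed 7 new [(0,3) (0,4) (1,3) (1,4) (2,3) (2,4) (3,3)] -> total=9
Click 4 (0,4) count=0: revealed 0 new [(none)] -> total=9

Answer: 9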